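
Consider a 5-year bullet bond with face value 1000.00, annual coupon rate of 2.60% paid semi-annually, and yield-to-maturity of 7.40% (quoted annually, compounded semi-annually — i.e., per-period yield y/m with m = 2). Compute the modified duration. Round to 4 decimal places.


Coupon per period c = face * coupon_rate / m = 13.000000
Periods per year m = 2; per-period yield y/m = 0.037000
Number of cashflows N = 10
Cashflows (t years, CF_t, discount factor 1/(1+y/m)^(m*t), PV):
  t = 0.5000: CF_t = 13.000000, DF = 0.964320, PV = 12.536162
  t = 1.0000: CF_t = 13.000000, DF = 0.929913, PV = 12.088874
  t = 1.5000: CF_t = 13.000000, DF = 0.896734, PV = 11.657545
  t = 2.0000: CF_t = 13.000000, DF = 0.864739, PV = 11.241605
  t = 2.5000: CF_t = 13.000000, DF = 0.833885, PV = 10.840506
  t = 3.0000: CF_t = 13.000000, DF = 0.804132, PV = 10.453719
  t = 3.5000: CF_t = 13.000000, DF = 0.775441, PV = 10.080732
  t = 4.0000: CF_t = 13.000000, DF = 0.747773, PV = 9.721053
  t = 4.5000: CF_t = 13.000000, DF = 0.721093, PV = 9.374207
  t = 5.0000: CF_t = 1013.000000, DF = 0.695364, PV = 704.404110
Price P = sum_t PV_t = 802.398513
First compute Macaulay numerator sum_t t * PV_t:
  t * PV_t at t = 0.5000: 6.268081
  t * PV_t at t = 1.0000: 12.088874
  t * PV_t at t = 1.5000: 17.486317
  t * PV_t at t = 2.0000: 22.483210
  t * PV_t at t = 2.5000: 27.101266
  t * PV_t at t = 3.0000: 31.361156
  t * PV_t at t = 3.5000: 35.282561
  t * PV_t at t = 4.0000: 38.884211
  t * PV_t at t = 4.5000: 42.183932
  t * PV_t at t = 5.0000: 3522.020551
Macaulay duration D = 3755.160160 / 802.398513 = 4.679919
Modified duration = D / (1 + y/m) = 4.679919 / (1 + 0.037000) = 4.512940

Answer: Modified duration = 4.5129


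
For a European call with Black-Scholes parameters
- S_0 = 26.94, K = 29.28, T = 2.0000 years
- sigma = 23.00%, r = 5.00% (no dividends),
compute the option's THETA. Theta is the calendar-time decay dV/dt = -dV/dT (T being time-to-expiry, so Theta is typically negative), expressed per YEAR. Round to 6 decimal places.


Answer: Theta = -1.457833

Derivation:
d1 = 0.2139996629; d2 = -0.1112694565
phi(d1) = 0.3899111209; exp(-qT) = 1.0000000000; exp(-rT) = 0.9048374180
Theta = -S*exp(-qT)*phi(d1)*sigma/(2*sqrt(T)) - r*K*exp(-rT)*N(d2) + q*S*exp(-qT)*N(d1)
N(d1) = 0.5847263400; N(d2) = 0.4557013376; sqrt(T) = 1.4142135624
Term 1 = -26.9400 * 1.0000000000 * 0.3899111209 * 0.2300 / (2 * 1.4142135624) = -0.8541734260
Term 2 = -0.0500 * 29.2800 * 0.9048374180 * 0.4557013376 = -0.6036593502
Term 3 = 0 (no dividend yield, q = 0)
Theta = -0.8541734260 + (-0.6036593502) + (0.0000000000) = -1.457833


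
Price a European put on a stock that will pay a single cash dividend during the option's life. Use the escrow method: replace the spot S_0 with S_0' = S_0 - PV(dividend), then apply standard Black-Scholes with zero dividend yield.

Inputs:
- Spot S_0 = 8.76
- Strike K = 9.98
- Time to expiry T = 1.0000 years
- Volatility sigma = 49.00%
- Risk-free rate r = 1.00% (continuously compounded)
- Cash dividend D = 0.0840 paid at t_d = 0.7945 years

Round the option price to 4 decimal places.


PV(D) = D * exp(-r * t_d) = 0.0840 * 0.99208648 = 0.08333526
S_0' = S_0 - PV(D) = 8.7600 - 0.08333526 = 8.67666474
d1 = (ln(S_0'/K) + (r + sigma^2/2)*T) / (sigma*sqrt(T)) = -0.02019568
d2 = d1 - sigma*sqrt(T) = -0.51019568
exp(-rT) = 0.99004983
N(-d1) = 0.50805636; N(-d2) = 0.69504281
P = K * exp(-rT) * N(-d2) - S_0' * N(-d1) = 9.9800 * 0.99004983 * 0.69504281 - 8.67666474 * 0.50805636 = 2.4593

Answer: Price = 2.4593


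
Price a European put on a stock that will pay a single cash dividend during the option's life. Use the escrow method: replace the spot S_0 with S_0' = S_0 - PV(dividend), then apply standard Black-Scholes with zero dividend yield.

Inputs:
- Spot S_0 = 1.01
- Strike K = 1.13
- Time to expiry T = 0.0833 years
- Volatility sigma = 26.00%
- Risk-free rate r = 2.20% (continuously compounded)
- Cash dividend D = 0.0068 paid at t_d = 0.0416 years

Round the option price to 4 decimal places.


PV(D) = D * exp(-r * t_d) = 0.0068 * 0.99908522 = 0.00679378
S_0' = S_0 - PV(D) = 1.0100 - 0.00679378 = 1.00320622
d1 = (ln(S_0'/K) + (r + sigma^2/2)*T) / (sigma*sqrt(T)) = -1.52408855
d2 = d1 - sigma*sqrt(T) = -1.59912908
exp(-rT) = 0.99816908
N(-d1) = 0.93625670; N(-d2) = 0.94510404
P = K * exp(-rT) * N(-d2) - S_0' * N(-d1) = 1.1300 * 0.99816908 * 0.94510404 - 1.00320622 * 0.93625670 = 0.1268

Answer: Price = 0.1268


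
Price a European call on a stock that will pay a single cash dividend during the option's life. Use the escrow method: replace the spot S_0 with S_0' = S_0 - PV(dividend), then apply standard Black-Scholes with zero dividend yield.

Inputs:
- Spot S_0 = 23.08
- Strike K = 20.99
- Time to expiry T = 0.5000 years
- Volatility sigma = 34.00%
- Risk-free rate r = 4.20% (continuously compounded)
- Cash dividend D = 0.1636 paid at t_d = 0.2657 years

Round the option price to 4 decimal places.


Answer: Price = 3.4704

Derivation:
PV(D) = D * exp(-r * t_d) = 0.1636 * 0.98890264 = 0.16178447
S_0' = S_0 - PV(D) = 23.0800 - 0.16178447 = 22.91821553
d1 = (ln(S_0'/K) + (r + sigma^2/2)*T) / (sigma*sqrt(T)) = 0.57311378
d2 = d1 - sigma*sqrt(T) = 0.33269748
exp(-rT) = 0.97921896
N(d1) = 0.71671617; N(d2) = 0.63031867
C = S_0' * N(d1) - K * exp(-rT) * N(d2) = 22.91821553 * 0.71671617 - 20.9900 * 0.97921896 * 0.63031867 = 3.4704


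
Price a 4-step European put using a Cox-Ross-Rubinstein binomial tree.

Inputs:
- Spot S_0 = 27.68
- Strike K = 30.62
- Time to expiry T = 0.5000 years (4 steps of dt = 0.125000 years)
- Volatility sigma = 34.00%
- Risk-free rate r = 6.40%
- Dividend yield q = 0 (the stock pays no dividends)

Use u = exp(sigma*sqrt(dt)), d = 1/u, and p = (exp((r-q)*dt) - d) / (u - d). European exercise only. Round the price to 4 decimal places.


Answer: Price = V(0,0) = 3.9795

Derivation:
dt = T/N = 0.125000
u = exp(sigma*sqrt(dt)) = 1.127732; d = 1/u = 0.886736
p = (exp((r-q)*dt) - d) / (u - d) = 0.503313
Discount per step: exp(-r*dt) = 0.992032
Stock lattice S(k, i) with i counting down-moves:
  k=0: S(0,0) = 27.6800
  k=1: S(1,0) = 31.2156; S(1,1) = 24.5448
  k=2: S(2,0) = 35.2028; S(2,1) = 27.6800; S(2,2) = 21.7648
  k=3: S(3,0) = 39.6993; S(3,1) = 31.2156; S(3,2) = 24.5448; S(3,3) = 19.2996
  k=4: S(4,0) = 44.7702; S(4,1) = 35.2028; S(4,2) = 27.6800; S(4,3) = 21.7648; S(4,4) = 17.1137
Terminal payoffs V(N, i) = max(K - S_T, 0):
  V(4,0) = 0.000000; V(4,1) = 0.000000; V(4,2) = 2.940000; V(4,3) = 8.855203; V(4,4) = 13.506331
Backward induction: V(k, i) = exp(-r*dt) * [p * V(k+1, i) + (1-p) * V(k+1, i+1)].
  V(3,0) = exp(-r*dt) * [p*0.000000 + (1-p)*0.000000] = 0.000000
  V(3,1) = exp(-r*dt) * [p*0.000000 + (1-p)*2.940000] = 1.448625
  V(3,2) = exp(-r*dt) * [p*2.940000 + (1-p)*8.855203] = 5.831169
  V(3,3) = exp(-r*dt) * [p*8.855203 + (1-p)*13.506331] = 11.076392
  V(2,0) = exp(-r*dt) * [p*0.000000 + (1-p)*1.448625] = 0.713780
  V(2,1) = exp(-r*dt) * [p*1.448625 + (1-p)*5.831169] = 3.596491
  V(2,2) = exp(-r*dt) * [p*5.831169 + (1-p)*11.076392] = 8.369182
  V(1,0) = exp(-r*dt) * [p*0.713780 + (1-p)*3.596491] = 2.128489
  V(1,1) = exp(-r*dt) * [p*3.596491 + (1-p)*8.369182] = 5.919480
  V(0,0) = exp(-r*dt) * [p*2.128489 + (1-p)*5.919480] = 3.979462


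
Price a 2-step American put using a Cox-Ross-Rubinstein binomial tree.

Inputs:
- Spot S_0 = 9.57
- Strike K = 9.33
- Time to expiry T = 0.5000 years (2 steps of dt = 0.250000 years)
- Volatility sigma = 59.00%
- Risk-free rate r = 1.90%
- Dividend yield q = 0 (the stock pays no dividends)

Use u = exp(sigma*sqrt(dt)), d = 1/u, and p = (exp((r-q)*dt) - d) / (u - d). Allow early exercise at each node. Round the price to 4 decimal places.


dt = T/N = 0.250000
u = exp(sigma*sqrt(dt)) = 1.343126; d = 1/u = 0.744532
p = (exp((r-q)*dt) - d) / (u - d) = 0.434734
Discount per step: exp(-r*dt) = 0.995261
Stock lattice S(k, i) with i counting down-moves:
  k=0: S(0,0) = 9.5700
  k=1: S(1,0) = 12.8537; S(1,1) = 7.1252
  k=2: S(2,0) = 17.2642; S(2,1) = 9.5700; S(2,2) = 5.3049
Terminal payoffs V(N, i) = max(K - S_T, 0):
  V(2,0) = 0.000000; V(2,1) = 0.000000; V(2,2) = 4.025088
Backward induction: V(k, i) = exp(-r*dt) * [p * V(k+1, i) + (1-p) * V(k+1, i+1)]; then take max(V_cont, immediate exercise) for American.
  V(1,0) = exp(-r*dt) * [p*0.000000 + (1-p)*0.000000] = 0.000000; exercise = 0.000000; V(1,0) = max -> 0.000000
  V(1,1) = exp(-r*dt) * [p*0.000000 + (1-p)*4.025088] = 2.264462; exercise = 2.204833; V(1,1) = max -> 2.264462
  V(0,0) = exp(-r*dt) * [p*0.000000 + (1-p)*2.264462] = 1.273957; exercise = 0.000000; V(0,0) = max -> 1.273957

Answer: Price = V(0,0) = 1.2740


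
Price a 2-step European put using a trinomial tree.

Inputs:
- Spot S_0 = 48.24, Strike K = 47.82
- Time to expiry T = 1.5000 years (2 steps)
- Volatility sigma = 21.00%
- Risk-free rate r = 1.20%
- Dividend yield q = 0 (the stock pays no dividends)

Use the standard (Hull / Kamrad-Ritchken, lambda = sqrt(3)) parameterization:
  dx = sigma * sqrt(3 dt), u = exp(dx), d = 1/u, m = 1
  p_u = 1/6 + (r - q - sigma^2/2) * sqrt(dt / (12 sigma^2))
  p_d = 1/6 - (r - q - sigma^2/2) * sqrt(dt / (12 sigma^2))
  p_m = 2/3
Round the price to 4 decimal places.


Answer: Price = V(0,0) = 3.6445

Derivation:
dt = T/N = 0.750000; dx = sigma*sqrt(3*dt) = 0.315000
u = exp(dx) = 1.370259; d = 1/u = 0.729789
p_u = 0.154702, p_m = 0.666667, p_d = 0.178631
Discount per step: exp(-r*dt) = 0.991040
Stock lattice S(k, j) with j the centered position index:
  k=0: S(0,+0) = 48.2400
  k=1: S(1,-1) = 35.2050; S(1,+0) = 48.2400; S(1,+1) = 66.1013
  k=2: S(2,-2) = 25.6922; S(2,-1) = 35.2050; S(2,+0) = 48.2400; S(2,+1) = 66.1013; S(2,+2) = 90.5759
Terminal payoffs V(N, j) = max(K - S_T, 0):
  V(2,-2) = 22.127772; V(2,-1) = 12.614985; V(2,+0) = 0.000000; V(2,+1) = 0.000000; V(2,+2) = 0.000000
Backward induction: V(k, j) = exp(-r*dt) * [p_u * V(k+1, j+1) + p_m * V(k+1, j) + p_d * V(k+1, j-1)]
  V(1,-1) = exp(-r*dt) * [p_u*0.000000 + p_m*12.614985 + p_d*22.127772] = 12.251930
  V(1,+0) = exp(-r*dt) * [p_u*0.000000 + p_m*0.000000 + p_d*12.614985] = 2.233237
  V(1,+1) = exp(-r*dt) * [p_u*0.000000 + p_m*0.000000 + p_d*0.000000] = 0.000000
  V(0,+0) = exp(-r*dt) * [p_u*0.000000 + p_m*2.233237 + p_d*12.251930] = 3.644450


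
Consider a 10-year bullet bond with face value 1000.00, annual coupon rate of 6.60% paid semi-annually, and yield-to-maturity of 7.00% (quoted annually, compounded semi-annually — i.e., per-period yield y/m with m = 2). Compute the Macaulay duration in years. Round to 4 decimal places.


Coupon per period c = face * coupon_rate / m = 33.000000
Periods per year m = 2; per-period yield y/m = 0.035000
Number of cashflows N = 20
Cashflows (t years, CF_t, discount factor 1/(1+y/m)^(m*t), PV):
  t = 0.5000: CF_t = 33.000000, DF = 0.966184, PV = 31.884058
  t = 1.0000: CF_t = 33.000000, DF = 0.933511, PV = 30.805853
  t = 1.5000: CF_t = 33.000000, DF = 0.901943, PV = 29.764109
  t = 2.0000: CF_t = 33.000000, DF = 0.871442, PV = 28.757594
  t = 2.5000: CF_t = 33.000000, DF = 0.841973, PV = 27.785115
  t = 3.0000: CF_t = 33.000000, DF = 0.813501, PV = 26.845521
  t = 3.5000: CF_t = 33.000000, DF = 0.785991, PV = 25.937702
  t = 4.0000: CF_t = 33.000000, DF = 0.759412, PV = 25.060581
  t = 4.5000: CF_t = 33.000000, DF = 0.733731, PV = 24.213122
  t = 5.0000: CF_t = 33.000000, DF = 0.708919, PV = 23.394321
  t = 5.5000: CF_t = 33.000000, DF = 0.684946, PV = 22.603209
  t = 6.0000: CF_t = 33.000000, DF = 0.661783, PV = 21.838849
  t = 6.5000: CF_t = 33.000000, DF = 0.639404, PV = 21.100337
  t = 7.0000: CF_t = 33.000000, DF = 0.617782, PV = 20.386799
  t = 7.5000: CF_t = 33.000000, DF = 0.596891, PV = 19.697390
  t = 8.0000: CF_t = 33.000000, DF = 0.576706, PV = 19.031295
  t = 8.5000: CF_t = 33.000000, DF = 0.557204, PV = 18.387725
  t = 9.0000: CF_t = 33.000000, DF = 0.538361, PV = 17.765918
  t = 9.5000: CF_t = 33.000000, DF = 0.520156, PV = 17.165138
  t = 10.0000: CF_t = 1033.000000, DF = 0.502566, PV = 519.150559
Price P = sum_t PV_t = 971.575193
Macaulay numerator sum_t t * PV_t:
  t * PV_t at t = 0.5000: 15.942029
  t * PV_t at t = 1.0000: 30.805853
  t * PV_t at t = 1.5000: 44.646164
  t * PV_t at t = 2.0000: 57.515187
  t * PV_t at t = 2.5000: 69.462786
  t * PV_t at t = 3.0000: 80.536564
  t * PV_t at t = 3.5000: 90.781956
  t * PV_t at t = 4.0000: 100.242325
  t * PV_t at t = 4.5000: 108.959049
  t * PV_t at t = 5.0000: 116.971604
  t * PV_t at t = 5.5000: 124.317647
  t * PV_t at t = 6.0000: 131.033093
  t * PV_t at t = 6.5000: 137.152191
  t * PV_t at t = 7.0000: 142.707594
  t * PV_t at t = 7.5000: 147.730428
  t * PV_t at t = 8.0000: 152.250361
  t * PV_t at t = 8.5000: 156.295660
  t * PV_t at t = 9.0000: 159.893258
  t * PV_t at t = 9.5000: 163.068809
  t * PV_t at t = 10.0000: 5191.505586
Macaulay duration D = (sum_t t * PV_t) / P = 7221.818145 / 971.575193 = 7.433103

Answer: Macaulay duration = 7.4331 years


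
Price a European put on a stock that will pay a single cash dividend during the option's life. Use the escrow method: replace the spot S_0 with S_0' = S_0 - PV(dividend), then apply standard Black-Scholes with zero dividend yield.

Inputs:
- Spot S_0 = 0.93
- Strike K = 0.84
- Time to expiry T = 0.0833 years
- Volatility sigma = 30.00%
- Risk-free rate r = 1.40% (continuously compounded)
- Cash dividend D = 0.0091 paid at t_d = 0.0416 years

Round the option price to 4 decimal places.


PV(D) = D * exp(-r * t_d) = 0.0091 * 0.99941777 = 0.00909470
S_0' = S_0 - PV(D) = 0.9300 - 0.00909470 = 0.92090530
d1 = (ln(S_0'/K) + (r + sigma^2/2)*T) / (sigma*sqrt(T)) = 1.11878236
d2 = d1 - sigma*sqrt(T) = 1.03219714
exp(-rT) = 0.99883448
N(-d1) = 0.13161650; N(-d2) = 0.15098989
P = K * exp(-rT) * N(-d2) - S_0' * N(-d1) = 0.8400 * 0.99883448 * 0.15098989 - 0.92090530 * 0.13161650 = 0.0055

Answer: Price = 0.0055


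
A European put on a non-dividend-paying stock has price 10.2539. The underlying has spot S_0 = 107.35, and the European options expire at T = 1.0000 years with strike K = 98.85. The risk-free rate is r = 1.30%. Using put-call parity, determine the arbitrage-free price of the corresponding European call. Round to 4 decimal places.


Answer: Call price = 20.0306

Derivation:
Put-call parity: C - P = S_0 * exp(-qT) - K * exp(-rT).
S_0 * exp(-qT) = 107.3500 * 1.00000000 = 107.35000000
K * exp(-rT) = 98.8500 * 0.98708414 = 97.57326675
C = P + S*exp(-qT) - K*exp(-rT)
C = 10.2539 + 107.35000000 - 97.57326675 = 20.0306


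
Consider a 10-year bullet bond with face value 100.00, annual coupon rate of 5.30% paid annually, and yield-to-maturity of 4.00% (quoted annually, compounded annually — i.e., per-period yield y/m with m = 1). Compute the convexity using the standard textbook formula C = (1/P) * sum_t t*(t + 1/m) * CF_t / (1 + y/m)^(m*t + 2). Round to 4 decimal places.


Answer: Convexity = 76.5939

Derivation:
Coupon per period c = face * coupon_rate / m = 5.300000
Periods per year m = 1; per-period yield y/m = 0.040000
Number of cashflows N = 10
Cashflows (t years, CF_t, discount factor 1/(1+y/m)^(m*t), PV):
  t = 1.0000: CF_t = 5.300000, DF = 0.961538, PV = 5.096154
  t = 2.0000: CF_t = 5.300000, DF = 0.924556, PV = 4.900148
  t = 3.0000: CF_t = 5.300000, DF = 0.888996, PV = 4.711681
  t = 4.0000: CF_t = 5.300000, DF = 0.854804, PV = 4.530462
  t = 5.0000: CF_t = 5.300000, DF = 0.821927, PV = 4.356214
  t = 6.0000: CF_t = 5.300000, DF = 0.790315, PV = 4.188667
  t = 7.0000: CF_t = 5.300000, DF = 0.759918, PV = 4.027564
  t = 8.0000: CF_t = 5.300000, DF = 0.730690, PV = 3.872658
  t = 9.0000: CF_t = 5.300000, DF = 0.702587, PV = 3.723710
  t = 10.0000: CF_t = 105.300000, DF = 0.675564, PV = 71.136907
Price P = sum_t PV_t = 110.544165
Convexity numerator sum_t t*(t + 1/m) * CF_t / (1+y/m)^(m*t + 2):
  t = 1.0000: term = 9.423361
  t = 2.0000: term = 27.182773
  t = 3.0000: term = 52.274564
  t = 4.0000: term = 83.773340
  t = 5.0000: term = 120.826932
  t = 6.0000: term = 162.651640
  t = 7.0000: term = 208.527743
  t = 8.0000: term = 257.795287
  t = 9.0000: term = 309.850104
  t = 10.0000: term = 7234.707625
Convexity = (1/P) * sum = 8467.013370 / 110.544165 = 76.593942


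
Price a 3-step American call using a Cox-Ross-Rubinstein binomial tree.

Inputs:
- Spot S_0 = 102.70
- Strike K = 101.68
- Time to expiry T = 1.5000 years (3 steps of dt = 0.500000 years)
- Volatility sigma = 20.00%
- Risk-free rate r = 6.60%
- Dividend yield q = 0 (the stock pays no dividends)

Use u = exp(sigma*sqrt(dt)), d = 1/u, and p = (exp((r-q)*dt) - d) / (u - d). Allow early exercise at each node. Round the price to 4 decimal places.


Answer: Price = V(0,0) = 16.3210

Derivation:
dt = T/N = 0.500000
u = exp(sigma*sqrt(dt)) = 1.151910; d = 1/u = 0.868123
p = (exp((r-q)*dt) - d) / (u - d) = 0.582928
Discount per step: exp(-r*dt) = 0.967539
Stock lattice S(k, i) with i counting down-moves:
  k=0: S(0,0) = 102.7000
  k=1: S(1,0) = 118.3011; S(1,1) = 89.1563
  k=2: S(2,0) = 136.2723; S(2,1) = 102.7000; S(2,2) = 77.3987
  k=3: S(3,0) = 156.9734; S(3,1) = 118.3011; S(3,2) = 89.1563; S(3,3) = 67.1916
Terminal payoffs V(N, i) = max(S_T - K, 0):
  V(3,0) = 55.293372; V(3,1) = 16.621148; V(3,2) = 0.000000; V(3,3) = 0.000000
Backward induction: V(k, i) = exp(-r*dt) * [p * V(k+1, i) + (1-p) * V(k+1, i+1)]; then take max(V_cont, immediate exercise) for American.
  V(2,0) = exp(-r*dt) * [p*55.293372 + (1-p)*16.621148] = 37.892944; exercise = 34.592265; V(2,0) = max -> 37.892944
  V(2,1) = exp(-r*dt) * [p*16.621148 + (1-p)*0.000000] = 9.374417; exercise = 1.020000; V(2,1) = max -> 9.374417
  V(2,2) = exp(-r*dt) * [p*0.000000 + (1-p)*0.000000] = 0.000000; exercise = 0.000000; V(2,2) = max -> 0.000000
  V(1,0) = exp(-r*dt) * [p*37.892944 + (1-p)*9.374417] = 25.154712; exercise = 16.621148; V(1,0) = max -> 25.154712
  V(1,1) = exp(-r*dt) * [p*9.374417 + (1-p)*0.000000] = 5.287221; exercise = 0.000000; V(1,1) = max -> 5.287221
  V(0,0) = exp(-r*dt) * [p*25.154712 + (1-p)*5.287221] = 16.320962; exercise = 1.020000; V(0,0) = max -> 16.320962


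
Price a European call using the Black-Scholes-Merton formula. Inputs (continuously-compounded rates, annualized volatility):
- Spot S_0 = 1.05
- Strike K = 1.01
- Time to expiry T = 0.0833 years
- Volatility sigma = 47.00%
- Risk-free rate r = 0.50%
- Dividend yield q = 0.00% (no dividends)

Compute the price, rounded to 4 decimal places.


d1 = (ln(S/K) + (r - q + 0.5*sigma^2) * T) / (sigma * sqrt(T)) = 0.35721899
d2 = d1 - sigma * sqrt(T) = 0.22156881
exp(-rT) = 0.99958359; exp(-qT) = 1.00000000
C = S_0 * exp(-qT) * N(d1) - K * exp(-rT) * N(d2)
N(d1) = 0.63953606; N(d2) = 0.58767522
C = 1.0500 * 1.00000000 * 0.63953606 - 1.0100 * 0.99958359 * 0.58767522 = 0.0782

Answer: Price = 0.0782


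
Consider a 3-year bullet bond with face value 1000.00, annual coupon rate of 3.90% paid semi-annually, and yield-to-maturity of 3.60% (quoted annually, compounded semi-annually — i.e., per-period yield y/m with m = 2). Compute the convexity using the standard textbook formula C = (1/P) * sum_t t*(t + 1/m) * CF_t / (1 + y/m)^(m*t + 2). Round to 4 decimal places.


Coupon per period c = face * coupon_rate / m = 19.500000
Periods per year m = 2; per-period yield y/m = 0.018000
Number of cashflows N = 6
Cashflows (t years, CF_t, discount factor 1/(1+y/m)^(m*t), PV):
  t = 0.5000: CF_t = 19.500000, DF = 0.982318, PV = 19.155206
  t = 1.0000: CF_t = 19.500000, DF = 0.964949, PV = 18.816509
  t = 1.5000: CF_t = 19.500000, DF = 0.947887, PV = 18.483801
  t = 2.0000: CF_t = 19.500000, DF = 0.931127, PV = 18.156975
  t = 2.5000: CF_t = 19.500000, DF = 0.914663, PV = 17.835928
  t = 3.0000: CF_t = 1019.500000, DF = 0.898490, PV = 916.010732
Price P = sum_t PV_t = 1008.459152
Convexity numerator sum_t t*(t + 1/m) * CF_t / (1+y/m)^(m*t + 2):
  t = 0.5000: term = 9.241900
  t = 1.0000: term = 27.235463
  t = 1.5000: term = 53.507785
  t = 2.0000: term = 87.602792
  t = 2.5000: term = 129.080735
  t = 3.0000: term = 9280.990010
Convexity = (1/P) * sum = 9587.658685 / 1008.459152 = 9.507236

Answer: Convexity = 9.5072


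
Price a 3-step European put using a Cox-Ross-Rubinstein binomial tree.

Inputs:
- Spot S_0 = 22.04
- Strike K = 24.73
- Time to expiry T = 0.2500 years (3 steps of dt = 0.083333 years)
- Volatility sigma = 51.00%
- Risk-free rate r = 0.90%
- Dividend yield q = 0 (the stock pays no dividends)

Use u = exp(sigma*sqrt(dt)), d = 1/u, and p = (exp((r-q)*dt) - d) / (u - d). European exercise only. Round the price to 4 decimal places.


dt = T/N = 0.083333
u = exp(sigma*sqrt(dt)) = 1.158614; d = 1/u = 0.863100
p = (exp((r-q)*dt) - d) / (u - d) = 0.465799
Discount per step: exp(-r*dt) = 0.999250
Stock lattice S(k, i) with i counting down-moves:
  k=0: S(0,0) = 22.0400
  k=1: S(1,0) = 25.5358; S(1,1) = 19.0227
  k=2: S(2,0) = 29.5862; S(2,1) = 22.0400; S(2,2) = 16.4185
  k=3: S(3,0) = 34.2790; S(3,1) = 25.5358; S(3,2) = 19.0227; S(3,3) = 14.1708
Terminal payoffs V(N, i) = max(K - S_T, 0):
  V(3,0) = 0.000000; V(3,1) = 0.000000; V(3,2) = 5.707268; V(3,3) = 10.559164
Backward induction: V(k, i) = exp(-r*dt) * [p * V(k+1, i) + (1-p) * V(k+1, i+1)].
  V(2,0) = exp(-r*dt) * [p*0.000000 + (1-p)*0.000000] = 0.000000
  V(2,1) = exp(-r*dt) * [p*0.000000 + (1-p)*5.707268] = 3.046542
  V(2,2) = exp(-r*dt) * [p*5.707268 + (1-p)*10.559164] = 8.292933
  V(1,0) = exp(-r*dt) * [p*0.000000 + (1-p)*3.046542] = 1.626245
  V(1,1) = exp(-r*dt) * [p*3.046542 + (1-p)*8.292933] = 5.844783
  V(0,0) = exp(-r*dt) * [p*1.626245 + (1-p)*5.844783] = 3.876883

Answer: Price = V(0,0) = 3.8769


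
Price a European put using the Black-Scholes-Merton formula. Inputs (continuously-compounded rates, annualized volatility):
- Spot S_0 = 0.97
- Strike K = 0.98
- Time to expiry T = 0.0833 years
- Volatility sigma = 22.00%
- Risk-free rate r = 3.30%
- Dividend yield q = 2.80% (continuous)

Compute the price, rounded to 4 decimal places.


d1 = (ln(S/K) + (r - q + 0.5*sigma^2) * T) / (sigma * sqrt(T)) = -0.12322290
d2 = d1 - sigma * sqrt(T) = -0.18671873
exp(-rT) = 0.99725487; exp(-qT) = 0.99767032
P = K * exp(-rT) * N(-d2) - S_0 * exp(-qT) * N(-d1)
N(-d1) = 0.54903471; N(-d2) = 0.57405942
P = 0.9800 * 0.99725487 * 0.57405942 - 0.9700 * 0.99767032 * 0.54903471 = 0.0297

Answer: Price = 0.0297


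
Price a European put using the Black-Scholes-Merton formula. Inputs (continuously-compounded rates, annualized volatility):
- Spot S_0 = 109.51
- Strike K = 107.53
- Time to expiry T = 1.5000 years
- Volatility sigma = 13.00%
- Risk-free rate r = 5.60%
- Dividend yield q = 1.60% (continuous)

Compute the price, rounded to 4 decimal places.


d1 = (ln(S/K) + (r - q + 0.5*sigma^2) * T) / (sigma * sqrt(T)) = 0.57105137
d2 = d1 - sigma * sqrt(T) = 0.41183454
exp(-rT) = 0.91943126; exp(-qT) = 0.97628571
P = K * exp(-rT) * N(-d2) - S_0 * exp(-qT) * N(-d1)
N(-d1) = 0.28398241; N(-d2) = 0.34023035
P = 107.5300 * 0.91943126 * 0.34023035 - 109.5100 * 0.97628571 * 0.28398241 = 3.2759

Answer: Price = 3.2759


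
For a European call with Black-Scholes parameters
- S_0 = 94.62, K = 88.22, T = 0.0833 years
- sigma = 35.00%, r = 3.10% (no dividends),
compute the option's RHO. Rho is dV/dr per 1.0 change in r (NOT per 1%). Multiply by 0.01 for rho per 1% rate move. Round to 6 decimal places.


Answer: Rho = 5.483029

Derivation:
d1 = 0.7693784445; d2 = 0.6683623567
phi(d1) = 0.2967366812; exp(-qT) = 1.0000000000; exp(-rT) = 0.9974210313
N(d2) = 0.7480488409
Rho = K*T*exp(-rT)*N(d2) = 88.2200 * 0.0833 * 0.9974210313 * 0.7480488409 = 5.483029


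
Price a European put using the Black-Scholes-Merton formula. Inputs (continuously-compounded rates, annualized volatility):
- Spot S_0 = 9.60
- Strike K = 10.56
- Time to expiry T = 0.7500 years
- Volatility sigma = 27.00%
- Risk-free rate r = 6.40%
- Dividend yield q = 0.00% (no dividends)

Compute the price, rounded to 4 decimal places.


d1 = (ln(S/K) + (r - q + 0.5*sigma^2) * T) / (sigma * sqrt(T)) = -0.08541653
d2 = d1 - sigma * sqrt(T) = -0.31924339
exp(-rT) = 0.95313379; exp(-qT) = 1.00000000
P = K * exp(-rT) * N(-d2) - S_0 * exp(-qT) * N(-d1)
N(-d1) = 0.53403488; N(-d2) = 0.62522902
P = 10.5600 * 0.95313379 * 0.62522902 - 9.6000 * 1.00000000 * 0.53403488 = 1.1663

Answer: Price = 1.1663


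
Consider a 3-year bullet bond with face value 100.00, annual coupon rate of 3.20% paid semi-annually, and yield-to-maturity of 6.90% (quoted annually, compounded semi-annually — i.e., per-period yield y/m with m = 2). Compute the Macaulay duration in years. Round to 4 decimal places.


Answer: Macaulay duration = 2.8769 years

Derivation:
Coupon per period c = face * coupon_rate / m = 1.600000
Periods per year m = 2; per-period yield y/m = 0.034500
Number of cashflows N = 6
Cashflows (t years, CF_t, discount factor 1/(1+y/m)^(m*t), PV):
  t = 0.5000: CF_t = 1.600000, DF = 0.966651, PV = 1.546641
  t = 1.0000: CF_t = 1.600000, DF = 0.934413, PV = 1.495061
  t = 1.5000: CF_t = 1.600000, DF = 0.903251, PV = 1.445202
  t = 2.0000: CF_t = 1.600000, DF = 0.873128, PV = 1.397005
  t = 2.5000: CF_t = 1.600000, DF = 0.844010, PV = 1.350416
  t = 3.0000: CF_t = 101.600000, DF = 0.815863, PV = 82.891641
Price P = sum_t PV_t = 90.125966
Macaulay numerator sum_t t * PV_t:
  t * PV_t at t = 0.5000: 0.773320
  t * PV_t at t = 1.0000: 1.495061
  t * PV_t at t = 1.5000: 2.167803
  t * PV_t at t = 2.0000: 2.794010
  t * PV_t at t = 2.5000: 3.376039
  t * PV_t at t = 3.0000: 248.674923
Macaulay duration D = (sum_t t * PV_t) / P = 259.281157 / 90.125966 = 2.876875


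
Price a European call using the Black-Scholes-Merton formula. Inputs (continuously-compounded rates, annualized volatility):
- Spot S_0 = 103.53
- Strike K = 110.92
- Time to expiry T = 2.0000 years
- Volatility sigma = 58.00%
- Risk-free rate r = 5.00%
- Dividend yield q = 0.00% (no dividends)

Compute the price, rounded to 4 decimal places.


d1 = (ln(S/K) + (r - q + 0.5*sigma^2) * T) / (sigma * sqrt(T)) = 0.44797922
d2 = d1 - sigma * sqrt(T) = -0.37226465
exp(-rT) = 0.90483742; exp(-qT) = 1.00000000
C = S_0 * exp(-qT) * N(d1) - K * exp(-rT) * N(d2)
N(d1) = 0.67291590; N(d2) = 0.35484791
C = 103.5300 * 1.00000000 * 0.67291590 - 110.9200 * 0.90483742 * 0.35484791 = 34.0528

Answer: Price = 34.0528


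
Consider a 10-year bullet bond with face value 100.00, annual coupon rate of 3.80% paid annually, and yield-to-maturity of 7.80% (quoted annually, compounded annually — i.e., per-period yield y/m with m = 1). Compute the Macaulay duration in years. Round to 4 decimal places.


Answer: Macaulay duration = 8.1955 years

Derivation:
Coupon per period c = face * coupon_rate / m = 3.800000
Periods per year m = 1; per-period yield y/m = 0.078000
Number of cashflows N = 10
Cashflows (t years, CF_t, discount factor 1/(1+y/m)^(m*t), PV):
  t = 1.0000: CF_t = 3.800000, DF = 0.927644, PV = 3.525046
  t = 2.0000: CF_t = 3.800000, DF = 0.860523, PV = 3.269987
  t = 3.0000: CF_t = 3.800000, DF = 0.798259, PV = 3.033383
  t = 4.0000: CF_t = 3.800000, DF = 0.740500, PV = 2.813899
  t = 5.0000: CF_t = 3.800000, DF = 0.686920, PV = 2.610296
  t = 6.0000: CF_t = 3.800000, DF = 0.637217, PV = 2.421425
  t = 7.0000: CF_t = 3.800000, DF = 0.591111, PV = 2.246220
  t = 8.0000: CF_t = 3.800000, DF = 0.548340, PV = 2.083692
  t = 9.0000: CF_t = 3.800000, DF = 0.508664, PV = 1.932924
  t = 10.0000: CF_t = 103.800000, DF = 0.471859, PV = 48.978981
Price P = sum_t PV_t = 72.915854
Macaulay numerator sum_t t * PV_t:
  t * PV_t at t = 1.0000: 3.525046
  t * PV_t at t = 2.0000: 6.539975
  t * PV_t at t = 3.0000: 9.100150
  t * PV_t at t = 4.0000: 11.255597
  t * PV_t at t = 5.0000: 13.051481
  t * PV_t at t = 6.0000: 14.528550
  t * PV_t at t = 7.0000: 15.723539
  t * PV_t at t = 8.0000: 16.669535
  t * PV_t at t = 9.0000: 17.396315
  t * PV_t at t = 10.0000: 489.789809
Macaulay duration D = (sum_t t * PV_t) / P = 597.579999 / 72.915854 = 8.195474


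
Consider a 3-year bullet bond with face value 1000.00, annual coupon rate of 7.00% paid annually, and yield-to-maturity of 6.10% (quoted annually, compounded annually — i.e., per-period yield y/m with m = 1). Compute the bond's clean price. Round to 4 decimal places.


Coupon per period c = face * coupon_rate / m = 70.000000
Periods per year m = 1; per-period yield y/m = 0.061000
Number of cashflows N = 3
Cashflows (t years, CF_t, discount factor 1/(1+y/m)^(m*t), PV):
  t = 1.0000: CF_t = 70.000000, DF = 0.942507, PV = 65.975495
  t = 2.0000: CF_t = 70.000000, DF = 0.888320, PV = 62.182370
  t = 3.0000: CF_t = 1070.000000, DF = 0.837247, PV = 895.854802
Price P = sum_t PV_t = 1024.012667

Answer: Price = 1024.0127


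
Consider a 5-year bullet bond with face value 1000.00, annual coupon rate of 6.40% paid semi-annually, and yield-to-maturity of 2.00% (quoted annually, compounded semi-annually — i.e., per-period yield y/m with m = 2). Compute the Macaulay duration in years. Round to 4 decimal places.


Answer: Macaulay duration = 4.4254 years

Derivation:
Coupon per period c = face * coupon_rate / m = 32.000000
Periods per year m = 2; per-period yield y/m = 0.010000
Number of cashflows N = 10
Cashflows (t years, CF_t, discount factor 1/(1+y/m)^(m*t), PV):
  t = 0.5000: CF_t = 32.000000, DF = 0.990099, PV = 31.683168
  t = 1.0000: CF_t = 32.000000, DF = 0.980296, PV = 31.369474
  t = 1.5000: CF_t = 32.000000, DF = 0.970590, PV = 31.058885
  t = 2.0000: CF_t = 32.000000, DF = 0.960980, PV = 30.751371
  t = 2.5000: CF_t = 32.000000, DF = 0.951466, PV = 30.446902
  t = 3.0000: CF_t = 32.000000, DF = 0.942045, PV = 30.145448
  t = 3.5000: CF_t = 32.000000, DF = 0.932718, PV = 29.846978
  t = 4.0000: CF_t = 32.000000, DF = 0.923483, PV = 29.551463
  t = 4.5000: CF_t = 32.000000, DF = 0.914340, PV = 29.258874
  t = 5.0000: CF_t = 1032.000000, DF = 0.905287, PV = 934.256137
Price P = sum_t PV_t = 1208.368700
Macaulay numerator sum_t t * PV_t:
  t * PV_t at t = 0.5000: 15.841584
  t * PV_t at t = 1.0000: 31.369474
  t * PV_t at t = 1.5000: 46.588327
  t * PV_t at t = 2.0000: 61.502742
  t * PV_t at t = 2.5000: 76.117255
  t * PV_t at t = 3.0000: 90.436343
  t * PV_t at t = 3.5000: 104.464422
  t * PV_t at t = 4.0000: 118.205852
  t * PV_t at t = 4.5000: 131.664935
  t * PV_t at t = 5.0000: 4671.280686
Macaulay duration D = (sum_t t * PV_t) / P = 5347.471620 / 1208.368700 = 4.425364


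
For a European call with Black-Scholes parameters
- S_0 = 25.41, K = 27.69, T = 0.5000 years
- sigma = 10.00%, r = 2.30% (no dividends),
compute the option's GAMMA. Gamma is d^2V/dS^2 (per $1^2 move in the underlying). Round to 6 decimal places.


d1 = -1.0172231658; d2 = -1.0879338439
phi(d1) = 0.2378036329; exp(-qT) = 1.0000000000; exp(-rT) = 0.9885658722
Gamma = exp(-qT) * phi(d1) / (S * sigma * sqrt(T)) = 1.0000000000 * 0.2378036329 / (25.4100 * 0.1000 * 0.7071067812) = 0.132351

Answer: Gamma = 0.132351


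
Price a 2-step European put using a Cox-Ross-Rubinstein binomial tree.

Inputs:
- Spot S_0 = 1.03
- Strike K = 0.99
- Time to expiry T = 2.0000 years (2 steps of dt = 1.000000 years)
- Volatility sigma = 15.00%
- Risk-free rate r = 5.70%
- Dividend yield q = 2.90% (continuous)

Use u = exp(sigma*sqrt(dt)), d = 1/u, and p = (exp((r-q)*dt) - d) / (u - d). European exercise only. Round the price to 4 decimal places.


dt = T/N = 1.000000
u = exp(sigma*sqrt(dt)) = 1.161834; d = 1/u = 0.860708
p = (exp((r-q)*dt) - d) / (u - d) = 0.556868
Discount per step: exp(-r*dt) = 0.944594
Stock lattice S(k, i) with i counting down-moves:
  k=0: S(0,0) = 1.0300
  k=1: S(1,0) = 1.1967; S(1,1) = 0.8865
  k=2: S(2,0) = 1.3904; S(2,1) = 1.0300; S(2,2) = 0.7630
Terminal payoffs V(N, i) = max(K - S_T, 0):
  V(2,0) = 0.000000; V(2,1) = 0.000000; V(2,2) = 0.226957
Backward induction: V(k, i) = exp(-r*dt) * [p * V(k+1, i) + (1-p) * V(k+1, i+1)].
  V(1,0) = exp(-r*dt) * [p*0.000000 + (1-p)*0.000000] = 0.000000
  V(1,1) = exp(-r*dt) * [p*0.000000 + (1-p)*0.226957] = 0.095000
  V(0,0) = exp(-r*dt) * [p*0.000000 + (1-p)*0.095000] = 0.039765

Answer: Price = V(0,0) = 0.0398


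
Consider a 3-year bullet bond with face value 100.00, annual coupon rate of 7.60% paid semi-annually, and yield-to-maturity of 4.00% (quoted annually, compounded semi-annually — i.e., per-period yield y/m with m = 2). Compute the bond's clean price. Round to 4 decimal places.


Coupon per period c = face * coupon_rate / m = 3.800000
Periods per year m = 2; per-period yield y/m = 0.020000
Number of cashflows N = 6
Cashflows (t years, CF_t, discount factor 1/(1+y/m)^(m*t), PV):
  t = 0.5000: CF_t = 3.800000, DF = 0.980392, PV = 3.725490
  t = 1.0000: CF_t = 3.800000, DF = 0.961169, PV = 3.652441
  t = 1.5000: CF_t = 3.800000, DF = 0.942322, PV = 3.580825
  t = 2.0000: CF_t = 3.800000, DF = 0.923845, PV = 3.510613
  t = 2.5000: CF_t = 3.800000, DF = 0.905731, PV = 3.441777
  t = 3.0000: CF_t = 103.800000, DF = 0.887971, PV = 92.171429
Price P = sum_t PV_t = 110.082576

Answer: Price = 110.0826


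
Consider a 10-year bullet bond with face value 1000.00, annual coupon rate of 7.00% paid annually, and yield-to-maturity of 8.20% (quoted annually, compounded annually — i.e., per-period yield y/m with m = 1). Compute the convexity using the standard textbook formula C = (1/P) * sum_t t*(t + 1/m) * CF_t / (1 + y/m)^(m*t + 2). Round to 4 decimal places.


Answer: Convexity = 62.1738

Derivation:
Coupon per period c = face * coupon_rate / m = 70.000000
Periods per year m = 1; per-period yield y/m = 0.082000
Number of cashflows N = 10
Cashflows (t years, CF_t, discount factor 1/(1+y/m)^(m*t), PV):
  t = 1.0000: CF_t = 70.000000, DF = 0.924214, PV = 64.695009
  t = 2.0000: CF_t = 70.000000, DF = 0.854172, PV = 59.792060
  t = 3.0000: CF_t = 70.000000, DF = 0.789438, PV = 55.260684
  t = 4.0000: CF_t = 70.000000, DF = 0.729610, PV = 51.072721
  t = 5.0000: CF_t = 70.000000, DF = 0.674316, PV = 47.202145
  t = 6.0000: CF_t = 70.000000, DF = 0.623213, PV = 43.624903
  t = 7.0000: CF_t = 70.000000, DF = 0.575982, PV = 40.318764
  t = 8.0000: CF_t = 70.000000, DF = 0.532331, PV = 37.263183
  t = 9.0000: CF_t = 70.000000, DF = 0.491988, PV = 34.439171
  t = 10.0000: CF_t = 1070.000000, DF = 0.454703, PV = 486.531731
Price P = sum_t PV_t = 920.200374
Convexity numerator sum_t t*(t + 1/m) * CF_t / (1+y/m)^(m*t + 2):
  t = 1.0000: term = 110.521368
  t = 2.0000: term = 306.436326
  t = 3.0000: term = 566.425742
  t = 4.0000: term = 872.498062
  t = 5.0000: term = 1209.562933
  t = 6.0000: term = 1565.053702
  t = 7.0000: term = 1928.593595
  t = 8.0000: term = 2291.700865
  t = 9.0000: term = 2647.528726
  t = 10.0000: term = 45714.011541
Convexity = (1/P) * sum = 57212.332861 / 920.200374 = 62.173777


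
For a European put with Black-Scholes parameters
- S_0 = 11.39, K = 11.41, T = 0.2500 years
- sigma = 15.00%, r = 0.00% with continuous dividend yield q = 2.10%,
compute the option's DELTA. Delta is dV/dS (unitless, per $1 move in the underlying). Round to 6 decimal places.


Answer: Delta = -0.519551

Derivation:
d1 = -0.0558918189; d2 = -0.1308918189
phi(d1) = 0.3983196398; exp(-qT) = 0.9947637572; exp(-rT) = 1.0000000000
N(-d1) = 0.5222860059
Delta = -exp(-qT) * N(-d1) = -0.9947637572 * 0.5222860059 = -0.519551


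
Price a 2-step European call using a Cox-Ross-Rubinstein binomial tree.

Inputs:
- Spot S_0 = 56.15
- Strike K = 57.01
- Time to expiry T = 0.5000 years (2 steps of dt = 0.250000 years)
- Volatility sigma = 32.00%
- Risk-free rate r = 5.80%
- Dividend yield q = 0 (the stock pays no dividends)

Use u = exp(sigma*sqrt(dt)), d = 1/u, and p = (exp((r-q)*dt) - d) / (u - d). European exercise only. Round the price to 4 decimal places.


dt = T/N = 0.250000
u = exp(sigma*sqrt(dt)) = 1.173511; d = 1/u = 0.852144
p = (exp((r-q)*dt) - d) / (u - d) = 0.505534
Discount per step: exp(-r*dt) = 0.985605
Stock lattice S(k, i) with i counting down-moves:
  k=0: S(0,0) = 56.1500
  k=1: S(1,0) = 65.8926; S(1,1) = 47.8479
  k=2: S(2,0) = 77.3257; S(2,1) = 56.1500; S(2,2) = 40.7733
Terminal payoffs V(N, i) = max(S_T - K, 0):
  V(2,0) = 20.315724; V(2,1) = 0.000000; V(2,2) = 0.000000
Backward induction: V(k, i) = exp(-r*dt) * [p * V(k+1, i) + (1-p) * V(k+1, i+1)].
  V(1,0) = exp(-r*dt) * [p*20.315724 + (1-p)*0.000000] = 10.122436
  V(1,1) = exp(-r*dt) * [p*0.000000 + (1-p)*0.000000] = 0.000000
  V(0,0) = exp(-r*dt) * [p*10.122436 + (1-p)*0.000000] = 5.043567

Answer: Price = V(0,0) = 5.0436


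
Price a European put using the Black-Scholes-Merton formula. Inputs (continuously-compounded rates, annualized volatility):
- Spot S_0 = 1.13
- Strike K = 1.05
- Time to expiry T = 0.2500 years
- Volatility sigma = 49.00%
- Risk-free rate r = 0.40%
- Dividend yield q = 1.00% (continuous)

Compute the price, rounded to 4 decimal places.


Answer: Price = 0.0715

Derivation:
d1 = (ln(S/K) + (r - q + 0.5*sigma^2) * T) / (sigma * sqrt(T)) = 0.41608150
d2 = d1 - sigma * sqrt(T) = 0.17108150
exp(-rT) = 0.99900050; exp(-qT) = 0.99750312
P = K * exp(-rT) * N(-d2) - S_0 * exp(-qT) * N(-d1)
N(-d1) = 0.33867518; N(-d2) = 0.43207984
P = 1.0500 * 0.99900050 * 0.43207984 - 1.1300 * 0.99750312 * 0.33867518 = 0.0715


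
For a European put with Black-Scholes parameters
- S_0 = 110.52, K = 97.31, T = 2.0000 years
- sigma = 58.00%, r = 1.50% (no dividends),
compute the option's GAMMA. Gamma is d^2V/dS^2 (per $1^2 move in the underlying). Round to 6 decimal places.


Answer: Gamma = 0.003672

Derivation:
d1 = 0.6018877575; d2 = -0.2183561087
phi(d1) = 0.3328467951; exp(-qT) = 1.0000000000; exp(-rT) = 0.9704455335
Gamma = exp(-qT) * phi(d1) / (S * sigma * sqrt(T)) = 1.0000000000 * 0.3328467951 / (110.5200 * 0.5800 * 1.4142135624) = 0.003672


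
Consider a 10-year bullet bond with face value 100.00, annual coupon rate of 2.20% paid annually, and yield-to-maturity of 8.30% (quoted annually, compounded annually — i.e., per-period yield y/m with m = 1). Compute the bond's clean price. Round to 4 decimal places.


Coupon per period c = face * coupon_rate / m = 2.200000
Periods per year m = 1; per-period yield y/m = 0.083000
Number of cashflows N = 10
Cashflows (t years, CF_t, discount factor 1/(1+y/m)^(m*t), PV):
  t = 1.0000: CF_t = 2.200000, DF = 0.923361, PV = 2.031394
  t = 2.0000: CF_t = 2.200000, DF = 0.852596, PV = 1.875710
  t = 3.0000: CF_t = 2.200000, DF = 0.787254, PV = 1.731958
  t = 4.0000: CF_t = 2.200000, DF = 0.726919, PV = 1.599222
  t = 5.0000: CF_t = 2.200000, DF = 0.671209, PV = 1.476660
  t = 6.0000: CF_t = 2.200000, DF = 0.619768, PV = 1.363490
  t = 7.0000: CF_t = 2.200000, DF = 0.572270, PV = 1.258993
  t = 8.0000: CF_t = 2.200000, DF = 0.528412, PV = 1.162506
  t = 9.0000: CF_t = 2.200000, DF = 0.487915, PV = 1.073412
  t = 10.0000: CF_t = 102.200000, DF = 0.450521, PV = 46.043288
Price P = sum_t PV_t = 59.616634

Answer: Price = 59.6166


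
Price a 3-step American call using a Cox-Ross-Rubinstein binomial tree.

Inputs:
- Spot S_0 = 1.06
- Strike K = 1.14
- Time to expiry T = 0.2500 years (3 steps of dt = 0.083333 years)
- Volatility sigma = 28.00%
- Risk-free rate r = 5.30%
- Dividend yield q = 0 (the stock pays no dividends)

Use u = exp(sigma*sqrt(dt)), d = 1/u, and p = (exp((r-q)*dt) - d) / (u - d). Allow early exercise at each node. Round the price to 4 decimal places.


Answer: Price = V(0,0) = 0.0306

Derivation:
dt = T/N = 0.083333
u = exp(sigma*sqrt(dt)) = 1.084186; d = 1/u = 0.922351
p = (exp((r-q)*dt) - d) / (u - d) = 0.507155
Discount per step: exp(-r*dt) = 0.995593
Stock lattice S(k, i) with i counting down-moves:
  k=0: S(0,0) = 1.0600
  k=1: S(1,0) = 1.1492; S(1,1) = 0.9777
  k=2: S(2,0) = 1.2460; S(2,1) = 1.0600; S(2,2) = 0.9018
  k=3: S(3,0) = 1.3509; S(3,1) = 1.1492; S(3,2) = 0.9777; S(3,3) = 0.8318
Terminal payoffs V(N, i) = max(S_T - K, 0):
  V(3,0) = 0.210880; V(3,1) = 0.009237; V(3,2) = 0.000000; V(3,3) = 0.000000
Backward induction: V(k, i) = exp(-r*dt) * [p * V(k+1, i) + (1-p) * V(k+1, i+1)]; then take max(V_cont, immediate exercise) for American.
  V(2,0) = exp(-r*dt) * [p*0.210880 + (1-p)*0.009237] = 0.111010; exercise = 0.105986; V(2,0) = max -> 0.111010
  V(2,1) = exp(-r*dt) * [p*0.009237 + (1-p)*0.000000] = 0.004664; exercise = 0.000000; V(2,1) = max -> 0.004664
  V(2,2) = exp(-r*dt) * [p*0.000000 + (1-p)*0.000000] = 0.000000; exercise = 0.000000; V(2,2) = max -> 0.000000
  V(1,0) = exp(-r*dt) * [p*0.111010 + (1-p)*0.004664] = 0.058339; exercise = 0.009237; V(1,0) = max -> 0.058339
  V(1,1) = exp(-r*dt) * [p*0.004664 + (1-p)*0.000000] = 0.002355; exercise = 0.000000; V(1,1) = max -> 0.002355
  V(0,0) = exp(-r*dt) * [p*0.058339 + (1-p)*0.002355] = 0.030612; exercise = 0.000000; V(0,0) = max -> 0.030612
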